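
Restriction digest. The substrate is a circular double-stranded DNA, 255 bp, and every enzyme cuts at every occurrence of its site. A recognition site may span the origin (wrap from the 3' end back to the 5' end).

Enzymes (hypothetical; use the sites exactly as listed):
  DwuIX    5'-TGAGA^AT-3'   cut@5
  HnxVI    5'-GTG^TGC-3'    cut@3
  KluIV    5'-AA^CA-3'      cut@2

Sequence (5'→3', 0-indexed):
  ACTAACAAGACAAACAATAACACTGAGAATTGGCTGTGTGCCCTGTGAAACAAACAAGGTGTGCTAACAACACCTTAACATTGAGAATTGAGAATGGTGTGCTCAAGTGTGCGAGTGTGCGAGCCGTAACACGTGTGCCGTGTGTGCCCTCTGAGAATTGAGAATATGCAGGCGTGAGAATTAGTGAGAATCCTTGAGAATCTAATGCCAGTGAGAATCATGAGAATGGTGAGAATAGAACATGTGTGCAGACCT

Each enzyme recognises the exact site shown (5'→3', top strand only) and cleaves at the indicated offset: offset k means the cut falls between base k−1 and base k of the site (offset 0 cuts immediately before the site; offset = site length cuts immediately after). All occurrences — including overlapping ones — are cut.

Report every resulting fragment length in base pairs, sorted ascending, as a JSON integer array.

[3,4,6,6,6,6,6,6,7,7,7,8,8,8,8,9,9,9,9,10,10,10,10,12,12,12,14,16,17]

Per-enzyme occurrences:
  DwuIX TGAGAAT/5: at [23, 81, 88, 151, 158, 174, 184, 194, 211, 220, 229] ⇒ [28, 86, 93, 156, 163, 179, 189, 199, 216, 225, 234]
  HnxVI GTGTGC/3: at [35, 58, 96, 106, 114, 132, 141, 243] ⇒ [38, 61, 99, 109, 117, 135, 144, 246]
  KluIV AACA/2: at [3, 12, 18, 48, 52, 65, 68, 76, 127, 238] ⇒ [5, 14, 20, 50, 54, 67, 70, 78, 129, 240]

All cut coordinates (distinct, sorted): [5, 14, 20, 28, 38, 50, 54, 61, 67, 70, 78, 86, 93, 99, 109, 117, 129, 135, 144, 156, 163, 179, 189, 199, 216, 225, 234, 240, 246]

Fragments:
  5→14: 9 bp
  14→20: 6 bp
  20→28: 8 bp
  28→38: 10 bp
  38→50: 12 bp
  50→54: 4 bp
  54→61: 7 bp
  61→67: 6 bp
  67→70: 3 bp
  70→78: 8 bp
  78→86: 8 bp
  86→93: 7 bp
  93→99: 6 bp
  99→109: 10 bp
  109→117: 8 bp
  117→129: 12 bp
  129→135: 6 bp
  135→144: 9 bp
  144→156: 12 bp
  156→163: 7 bp
  163→179: 16 bp
  179→189: 10 bp
  189→199: 10 bp
  199→216: 17 bp
  216→225: 9 bp
  225→234: 9 bp
  234→240: 6 bp
  240→246: 6 bp
  246→5 (wrap): 255-246+5 = 14 bp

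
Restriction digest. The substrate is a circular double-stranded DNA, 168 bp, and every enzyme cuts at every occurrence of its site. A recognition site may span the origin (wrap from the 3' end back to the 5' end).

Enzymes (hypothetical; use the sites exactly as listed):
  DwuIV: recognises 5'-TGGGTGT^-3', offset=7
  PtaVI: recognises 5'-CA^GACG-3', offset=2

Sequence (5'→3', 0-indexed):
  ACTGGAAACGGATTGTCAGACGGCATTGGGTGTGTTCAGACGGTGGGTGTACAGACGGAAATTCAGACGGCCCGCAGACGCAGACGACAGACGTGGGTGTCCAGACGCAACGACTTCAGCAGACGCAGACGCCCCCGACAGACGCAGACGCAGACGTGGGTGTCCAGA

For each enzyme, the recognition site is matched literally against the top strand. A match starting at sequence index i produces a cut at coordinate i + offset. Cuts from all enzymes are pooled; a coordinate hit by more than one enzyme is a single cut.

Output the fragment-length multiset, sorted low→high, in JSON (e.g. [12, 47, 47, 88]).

Site scan:
  DwuIV (TGGGTGT, off=7): starts [26, 43, 93, 156] → cuts [33, 50, 100, 163]
  PtaVI (CAGACG, off=2): starts [16, 36, 51, 63, 74, 80, 87, 101, 119, 125, 138, 144, 150] → cuts [18, 38, 53, 65, 76, 82, 89, 103, 121, 127, 140, 146, 152]

Pooled cuts: [18, 33, 38, 50, 53, 65, 76, 82, 89, 100, 103, 121, 127, 140, 146, 152, 163]

Fragment lengths:
  18→33: 15 bp
  33→38: 5 bp
  38→50: 12 bp
  50→53: 3 bp
  53→65: 12 bp
  65→76: 11 bp
  76→82: 6 bp
  82→89: 7 bp
  89→100: 11 bp
  100→103: 3 bp
  103→121: 18 bp
  121→127: 6 bp
  127→140: 13 bp
  140→146: 6 bp
  146→152: 6 bp
  152→163: 11 bp
  163→18 (wrap): 168-163+18 = 23 bp

[3,3,5,6,6,6,6,7,11,11,11,12,12,13,15,18,23]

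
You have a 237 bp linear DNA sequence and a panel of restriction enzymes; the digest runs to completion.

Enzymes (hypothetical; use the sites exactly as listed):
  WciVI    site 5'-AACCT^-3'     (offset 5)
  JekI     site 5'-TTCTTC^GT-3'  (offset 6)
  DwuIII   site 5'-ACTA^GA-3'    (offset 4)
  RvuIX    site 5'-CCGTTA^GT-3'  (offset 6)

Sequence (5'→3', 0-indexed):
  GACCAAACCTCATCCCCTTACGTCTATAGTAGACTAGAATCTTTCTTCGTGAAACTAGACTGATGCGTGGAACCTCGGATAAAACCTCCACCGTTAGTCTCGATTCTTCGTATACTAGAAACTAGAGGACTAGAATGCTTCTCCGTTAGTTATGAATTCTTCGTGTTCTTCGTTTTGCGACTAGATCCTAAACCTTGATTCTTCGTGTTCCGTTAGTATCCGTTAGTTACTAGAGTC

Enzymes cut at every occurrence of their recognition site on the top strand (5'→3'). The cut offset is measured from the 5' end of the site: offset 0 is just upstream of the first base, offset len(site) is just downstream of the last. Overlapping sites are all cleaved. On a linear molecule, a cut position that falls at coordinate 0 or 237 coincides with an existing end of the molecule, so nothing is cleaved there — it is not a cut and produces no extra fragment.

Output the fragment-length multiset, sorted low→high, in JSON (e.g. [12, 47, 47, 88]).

[5,7,7,8,8,9,9,9,9,10,10,11,12,12,12,12,13,14,16,18,26]

Site scan:
  WciVI (AACCT, off=5): starts [5, 70, 82, 190] → cuts [10, 75, 87, 195]
  JekI (TTCTTCGT, off=6): starts [42, 103, 156, 165, 198] → cuts [48, 109, 162, 171, 204]
  DwuIII (ACTAGA, off=4): starts [32, 53, 113, 120, 128, 179, 228] → cuts [36, 57, 117, 124, 132, 183, 232]
  RvuIX (CCGTTAGT, off=6): starts [90, 142, 209, 219] → cuts [96, 148, 215, 225]

Pooled cuts: [10, 36, 48, 57, 75, 87, 96, 109, 117, 124, 132, 148, 162, 171, 183, 195, 204, 215, 225, 232]

Fragments:
  [0,10): 10 bp
  [10,36): 26 bp
  [36,48): 12 bp
  [48,57): 9 bp
  [57,75): 18 bp
  [75,87): 12 bp
  [87,96): 9 bp
  [96,109): 13 bp
  [109,117): 8 bp
  [117,124): 7 bp
  [124,132): 8 bp
  [132,148): 16 bp
  [148,162): 14 bp
  [162,171): 9 bp
  [171,183): 12 bp
  [183,195): 12 bp
  [195,204): 9 bp
  [204,215): 11 bp
  [215,225): 10 bp
  [225,232): 7 bp
  [232,237): 5 bp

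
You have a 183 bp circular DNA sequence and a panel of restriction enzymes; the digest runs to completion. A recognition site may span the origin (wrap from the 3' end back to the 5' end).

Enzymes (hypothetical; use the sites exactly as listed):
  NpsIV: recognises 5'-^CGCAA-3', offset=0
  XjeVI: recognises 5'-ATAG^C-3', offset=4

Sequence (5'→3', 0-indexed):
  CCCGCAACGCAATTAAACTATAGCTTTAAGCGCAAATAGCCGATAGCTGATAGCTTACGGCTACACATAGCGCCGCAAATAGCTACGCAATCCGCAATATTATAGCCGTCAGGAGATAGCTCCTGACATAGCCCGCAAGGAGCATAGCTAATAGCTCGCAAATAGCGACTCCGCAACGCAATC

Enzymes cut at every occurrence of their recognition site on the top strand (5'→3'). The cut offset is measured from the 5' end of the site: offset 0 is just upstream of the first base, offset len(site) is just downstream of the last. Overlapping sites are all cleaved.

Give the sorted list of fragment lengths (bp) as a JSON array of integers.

Site scan:
  NpsIV (CGCAA, off=0): starts [2, 7, 30, 73, 85, 92, 133, 156, 171, 176] → cuts [2, 7, 30, 73, 85, 92, 133, 156, 171, 176]
  XjeVI (ATAGC, off=4): starts [19, 35, 42, 49, 66, 78, 101, 115, 127, 143, 150, 161] → cuts [23, 39, 46, 53, 70, 82, 105, 119, 131, 147, 154, 165]

Pooled cuts: [2, 7, 23, 30, 39, 46, 53, 70, 73, 82, 85, 92, 105, 119, 131, 133, 147, 154, 156, 165, 171, 176]

Fragments:
  2→7: 5 bp
  7→23: 16 bp
  23→30: 7 bp
  30→39: 9 bp
  39→46: 7 bp
  46→53: 7 bp
  53→70: 17 bp
  70→73: 3 bp
  73→82: 9 bp
  82→85: 3 bp
  85→92: 7 bp
  92→105: 13 bp
  105→119: 14 bp
  119→131: 12 bp
  131→133: 2 bp
  133→147: 14 bp
  147→154: 7 bp
  154→156: 2 bp
  156→165: 9 bp
  165→171: 6 bp
  171→176: 5 bp
  176→2 (wrap): 183-176+2 = 9 bp

[2,2,3,3,5,5,6,7,7,7,7,7,9,9,9,9,12,13,14,14,16,17]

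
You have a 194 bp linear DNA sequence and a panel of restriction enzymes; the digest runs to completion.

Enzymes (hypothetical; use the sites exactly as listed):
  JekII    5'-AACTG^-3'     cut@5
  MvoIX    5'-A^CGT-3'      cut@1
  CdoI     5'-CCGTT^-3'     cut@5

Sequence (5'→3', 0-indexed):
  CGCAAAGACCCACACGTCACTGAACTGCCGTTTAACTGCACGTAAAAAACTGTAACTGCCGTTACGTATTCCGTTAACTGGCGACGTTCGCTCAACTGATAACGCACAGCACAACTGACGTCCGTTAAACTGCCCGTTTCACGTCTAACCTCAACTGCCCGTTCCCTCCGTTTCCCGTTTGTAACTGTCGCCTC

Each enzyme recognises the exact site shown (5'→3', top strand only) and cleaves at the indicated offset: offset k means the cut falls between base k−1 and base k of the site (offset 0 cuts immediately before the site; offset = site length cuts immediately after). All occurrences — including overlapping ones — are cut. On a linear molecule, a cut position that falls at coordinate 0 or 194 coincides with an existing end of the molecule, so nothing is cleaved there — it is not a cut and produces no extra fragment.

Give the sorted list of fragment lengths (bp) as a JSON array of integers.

[1,1,2,3,4,5,5,5,6,6,6,6,6,7,7,8,8,9,11,12,13,14,14,16,19]

Scan for sites:
  JekII (AACTG, off=5): starts [22, 33, 47, 53, 75, 93, 112, 127, 152, 182] → cuts [27, 38, 52, 58, 80, 98, 117, 132, 157, 187]
  MvoIX (ACGT, off=1): starts [13, 39, 63, 83, 117, 140] → cuts [14, 40, 64, 84, 118, 141]
  CdoI (CCGTT, off=5): starts [27, 58, 70, 121, 133, 158, 167, 174] → cuts [32, 63, 75, 126, 138, 163, 172, 179]

Pooled cuts: [14, 27, 32, 38, 40, 52, 58, 63, 64, 75, 80, 84, 98, 117, 118, 126, 132, 138, 141, 157, 163, 172, 179, 187]

Fragments:
  [0,14): 14 bp
  [14,27): 13 bp
  [27,32): 5 bp
  [32,38): 6 bp
  [38,40): 2 bp
  [40,52): 12 bp
  [52,58): 6 bp
  [58,63): 5 bp
  [63,64): 1 bp
  [64,75): 11 bp
  [75,80): 5 bp
  [80,84): 4 bp
  [84,98): 14 bp
  [98,117): 19 bp
  [117,118): 1 bp
  [118,126): 8 bp
  [126,132): 6 bp
  [132,138): 6 bp
  [138,141): 3 bp
  [141,157): 16 bp
  [157,163): 6 bp
  [163,172): 9 bp
  [172,179): 7 bp
  [179,187): 8 bp
  [187,194): 7 bp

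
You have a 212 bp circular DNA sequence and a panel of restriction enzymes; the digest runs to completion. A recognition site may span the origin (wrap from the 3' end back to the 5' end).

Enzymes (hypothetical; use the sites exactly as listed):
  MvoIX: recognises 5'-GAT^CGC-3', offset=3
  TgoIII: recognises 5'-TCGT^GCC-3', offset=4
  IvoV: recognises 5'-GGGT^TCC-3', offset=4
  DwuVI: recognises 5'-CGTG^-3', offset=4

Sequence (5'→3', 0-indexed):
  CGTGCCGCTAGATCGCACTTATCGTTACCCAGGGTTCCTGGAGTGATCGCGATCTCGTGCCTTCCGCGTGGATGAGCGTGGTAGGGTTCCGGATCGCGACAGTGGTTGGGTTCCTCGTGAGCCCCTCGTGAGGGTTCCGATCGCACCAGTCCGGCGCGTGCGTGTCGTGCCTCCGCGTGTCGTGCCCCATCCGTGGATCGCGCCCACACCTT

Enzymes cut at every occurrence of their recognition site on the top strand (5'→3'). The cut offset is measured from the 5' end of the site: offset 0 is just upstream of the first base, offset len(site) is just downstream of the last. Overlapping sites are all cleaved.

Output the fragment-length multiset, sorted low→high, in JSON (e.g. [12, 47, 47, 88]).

Per-enzyme occurrences:
  MvoIX (GATCGC, off=3): starts [10, 44, 91, 138, 195] → cuts [13, 47, 94, 141, 198]
  TgoIII (TCGTGCC, off=4): starts [54, 164, 179, 211] → cuts [3, 58, 168, 183]
  IvoV (GGGTTCC, off=4): starts [31, 83, 107, 131] → cuts [35, 87, 111, 135]
  DwuVI (CGTG, off=4): starts [0, 55, 66, 76, 115, 126, 156, 160, 165, 175, 180, 191] → cuts [4, 59, 70, 80, 119, 130, 160, 164, 169, 179, 184, 195]

Pooled cuts: [3, 4, 13, 35, 47, 58, 59, 70, 80, 87, 94, 111, 119, 130, 135, 141, 160, 164, 168, 169, 179, 183, 184, 195, 198]

Fragments:
  3→4: 1 bp
  4→13: 9 bp
  13→35: 22 bp
  35→47: 12 bp
  47→58: 11 bp
  58→59: 1 bp
  59→70: 11 bp
  70→80: 10 bp
  80→87: 7 bp
  87→94: 7 bp
  94→111: 17 bp
  111→119: 8 bp
  119→130: 11 bp
  130→135: 5 bp
  135→141: 6 bp
  141→160: 19 bp
  160→164: 4 bp
  164→168: 4 bp
  168→169: 1 bp
  169→179: 10 bp
  179→183: 4 bp
  183→184: 1 bp
  184→195: 11 bp
  195→198: 3 bp
  198→3 (wrap): 212-198+3 = 17 bp

[1,1,1,1,3,4,4,4,5,6,7,7,8,9,10,10,11,11,11,11,12,17,17,19,22]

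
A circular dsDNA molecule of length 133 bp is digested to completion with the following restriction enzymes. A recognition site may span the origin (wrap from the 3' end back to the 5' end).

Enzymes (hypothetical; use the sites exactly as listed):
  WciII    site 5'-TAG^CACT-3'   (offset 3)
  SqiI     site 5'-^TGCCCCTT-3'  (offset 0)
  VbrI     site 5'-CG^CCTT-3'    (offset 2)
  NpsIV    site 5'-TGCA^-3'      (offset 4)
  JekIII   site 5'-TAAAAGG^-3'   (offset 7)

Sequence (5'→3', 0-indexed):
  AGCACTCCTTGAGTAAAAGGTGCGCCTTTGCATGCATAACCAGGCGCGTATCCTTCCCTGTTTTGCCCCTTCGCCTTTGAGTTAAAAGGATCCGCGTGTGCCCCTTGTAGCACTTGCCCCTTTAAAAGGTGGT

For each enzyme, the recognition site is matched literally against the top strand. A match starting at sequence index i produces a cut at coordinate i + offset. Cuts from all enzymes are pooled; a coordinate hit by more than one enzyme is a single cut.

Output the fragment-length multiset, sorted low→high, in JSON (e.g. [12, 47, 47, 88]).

[4,4,4,6,8,9,10,12,15,16,18,27]

Scan for sites:
  WciII TAGCACT/3: at [107, 132] ⇒ [2, 110]
  SqiI TGCCCCTT/0: at [63, 98, 114] ⇒ [63, 98, 114]
  VbrI CGCCTT/2: at [22, 71] ⇒ [24, 73]
  NpsIV TGCA/4: at [28, 32] ⇒ [32, 36]
  JekIII TAAAAGG/7: at [13, 82, 122] ⇒ [20, 89, 129]

Pooled cuts: [2, 20, 24, 32, 36, 63, 73, 89, 98, 110, 114, 129]

Fragment lengths:
  2→20: 18 bp
  20→24: 4 bp
  24→32: 8 bp
  32→36: 4 bp
  36→63: 27 bp
  63→73: 10 bp
  73→89: 16 bp
  89→98: 9 bp
  98→110: 12 bp
  110→114: 4 bp
  114→129: 15 bp
  129→2 (wrap): 133-129+2 = 6 bp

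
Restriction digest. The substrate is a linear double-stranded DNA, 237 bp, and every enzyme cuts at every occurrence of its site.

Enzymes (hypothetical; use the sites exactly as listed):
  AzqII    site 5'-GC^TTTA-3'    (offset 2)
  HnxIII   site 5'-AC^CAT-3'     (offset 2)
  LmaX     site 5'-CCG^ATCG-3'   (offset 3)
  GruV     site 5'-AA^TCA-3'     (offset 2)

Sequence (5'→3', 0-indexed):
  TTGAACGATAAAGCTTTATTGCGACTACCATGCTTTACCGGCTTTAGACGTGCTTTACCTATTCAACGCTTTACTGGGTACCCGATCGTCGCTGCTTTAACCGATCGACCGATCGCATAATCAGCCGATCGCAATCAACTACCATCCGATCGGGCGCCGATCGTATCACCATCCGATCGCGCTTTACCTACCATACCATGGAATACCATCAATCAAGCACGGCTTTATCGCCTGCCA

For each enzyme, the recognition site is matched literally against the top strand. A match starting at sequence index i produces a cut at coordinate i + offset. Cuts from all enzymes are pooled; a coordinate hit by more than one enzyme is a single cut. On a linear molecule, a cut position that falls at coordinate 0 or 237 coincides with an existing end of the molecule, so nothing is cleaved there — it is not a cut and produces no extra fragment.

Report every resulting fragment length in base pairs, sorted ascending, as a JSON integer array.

[5,5,6,6,6,7,7,7,8,8,8,9,9,9,10,10,11,11,11,11,14,14,14,15,16]

Scan for sites:
  AzqII GCTTTA/2: at [12, 31, 40, 51, 67, 93, 180, 221] ⇒ [14, 33, 42, 53, 69, 95, 182, 223]
  HnxIII ACCAT/2: at [26, 140, 167, 189, 194, 204] ⇒ [28, 142, 169, 191, 196, 206]
  LmaX CCGATCG/3: at [81, 100, 108, 124, 145, 156, 172] ⇒ [84, 103, 111, 127, 148, 159, 175]
  GruV AATCA/2: at [118, 132, 210] ⇒ [120, 134, 212]

Pooled cuts: [14, 28, 33, 42, 53, 69, 84, 95, 103, 111, 120, 127, 134, 142, 148, 159, 169, 175, 182, 191, 196, 206, 212, 223]

Fragment lengths:
  [0,14): 14 bp
  [14,28): 14 bp
  [28,33): 5 bp
  [33,42): 9 bp
  [42,53): 11 bp
  [53,69): 16 bp
  [69,84): 15 bp
  [84,95): 11 bp
  [95,103): 8 bp
  [103,111): 8 bp
  [111,120): 9 bp
  [120,127): 7 bp
  [127,134): 7 bp
  [134,142): 8 bp
  [142,148): 6 bp
  [148,159): 11 bp
  [159,169): 10 bp
  [169,175): 6 bp
  [175,182): 7 bp
  [182,191): 9 bp
  [191,196): 5 bp
  [196,206): 10 bp
  [206,212): 6 bp
  [212,223): 11 bp
  [223,237): 14 bp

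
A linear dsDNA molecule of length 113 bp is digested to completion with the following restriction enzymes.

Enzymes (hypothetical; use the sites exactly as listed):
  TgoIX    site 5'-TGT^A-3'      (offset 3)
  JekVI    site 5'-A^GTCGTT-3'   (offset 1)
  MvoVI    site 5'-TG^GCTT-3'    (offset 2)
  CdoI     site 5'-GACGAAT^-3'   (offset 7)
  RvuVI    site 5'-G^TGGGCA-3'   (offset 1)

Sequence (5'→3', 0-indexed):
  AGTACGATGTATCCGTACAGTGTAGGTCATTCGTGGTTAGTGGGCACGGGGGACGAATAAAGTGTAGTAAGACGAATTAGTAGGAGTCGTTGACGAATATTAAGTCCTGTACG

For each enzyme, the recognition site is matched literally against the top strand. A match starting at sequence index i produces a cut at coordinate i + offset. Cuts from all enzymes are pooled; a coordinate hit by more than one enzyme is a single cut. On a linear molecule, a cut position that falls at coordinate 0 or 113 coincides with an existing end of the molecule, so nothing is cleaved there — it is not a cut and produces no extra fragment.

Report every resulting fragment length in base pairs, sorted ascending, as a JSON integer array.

[3,7,8,10,12,12,13,13,17,18]

Per-enzyme occurrences:
  TgoIX (TGTA, off=3): starts [7, 20, 62, 107] → cuts [10, 23, 65, 110]
  JekVI (AGTCGTT, off=1): starts [84] → cuts [85]
  MvoVI (TGGCTT, off=2): no sites
  CdoI (GACGAAT, off=7): starts [51, 70, 91] → cuts [58, 77, 98]
  RvuVI (GTGGGCA, off=1): starts [39] → cuts [40]

Pooled cuts: [10, 23, 40, 58, 65, 77, 85, 98, 110]

Fragment lengths:
  [0,10): 10 bp
  [10,23): 13 bp
  [23,40): 17 bp
  [40,58): 18 bp
  [58,65): 7 bp
  [65,77): 12 bp
  [77,85): 8 bp
  [85,98): 13 bp
  [98,110): 12 bp
  [110,113): 3 bp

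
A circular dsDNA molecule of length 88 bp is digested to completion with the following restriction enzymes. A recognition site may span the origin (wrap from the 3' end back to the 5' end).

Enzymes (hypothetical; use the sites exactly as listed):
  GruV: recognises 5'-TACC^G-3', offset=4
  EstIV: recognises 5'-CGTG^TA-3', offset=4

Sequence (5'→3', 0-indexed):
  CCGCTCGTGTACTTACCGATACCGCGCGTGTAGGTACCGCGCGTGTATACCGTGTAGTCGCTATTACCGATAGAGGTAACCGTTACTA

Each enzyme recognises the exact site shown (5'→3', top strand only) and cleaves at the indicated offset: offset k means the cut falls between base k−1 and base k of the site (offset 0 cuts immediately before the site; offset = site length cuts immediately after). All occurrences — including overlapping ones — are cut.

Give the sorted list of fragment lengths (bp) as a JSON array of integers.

[3,6,6,7,7,7,8,8,14,22]

Scan for sites:
  GruV TACCG/4: at [13, 19, 34, 47, 64, 86] ⇒ [2, 17, 23, 38, 51, 68]
  EstIV CGTGTA/4: at [5, 26, 41, 50] ⇒ [9, 30, 45, 54]

All cut coordinates (distinct, sorted): [2, 9, 17, 23, 30, 38, 45, 51, 54, 68]

Fragment lengths:
  2→9: 7 bp
  9→17: 8 bp
  17→23: 6 bp
  23→30: 7 bp
  30→38: 8 bp
  38→45: 7 bp
  45→51: 6 bp
  51→54: 3 bp
  54→68: 14 bp
  68→2 (wrap): 88-68+2 = 22 bp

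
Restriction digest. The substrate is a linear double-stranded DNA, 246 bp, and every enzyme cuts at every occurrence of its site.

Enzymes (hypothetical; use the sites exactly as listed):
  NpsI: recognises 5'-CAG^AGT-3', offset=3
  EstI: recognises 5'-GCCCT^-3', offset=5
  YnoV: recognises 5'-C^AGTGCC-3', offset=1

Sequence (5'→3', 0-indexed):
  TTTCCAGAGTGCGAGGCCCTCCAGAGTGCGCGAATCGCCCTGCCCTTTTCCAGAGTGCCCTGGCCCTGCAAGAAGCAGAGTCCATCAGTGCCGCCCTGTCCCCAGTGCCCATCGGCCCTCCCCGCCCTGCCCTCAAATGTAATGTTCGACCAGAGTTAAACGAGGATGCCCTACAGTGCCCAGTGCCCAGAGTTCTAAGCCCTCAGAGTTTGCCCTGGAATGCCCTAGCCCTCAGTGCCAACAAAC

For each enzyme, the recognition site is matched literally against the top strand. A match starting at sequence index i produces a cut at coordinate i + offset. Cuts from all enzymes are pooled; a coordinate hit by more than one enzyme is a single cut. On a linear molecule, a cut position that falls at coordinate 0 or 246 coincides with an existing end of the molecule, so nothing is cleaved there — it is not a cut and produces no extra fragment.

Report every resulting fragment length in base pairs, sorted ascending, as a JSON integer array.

Site scan:
  NpsI CAGAGT/3: at [4, 21, 50, 75, 150, 187, 203] ⇒ [7, 24, 53, 78, 153, 190, 206]
  EstI GCCCT/5: at [15, 36, 41, 56, 62, 92, 114, 123, 128, 167, 198, 211, 221, 227] ⇒ [20, 41, 46, 61, 67, 97, 119, 128, 133, 172, 203, 216, 226, 232]
  YnoV CAGTGCC/1: at [85, 102, 173, 180, 232] ⇒ [86, 103, 174, 181, 233]

Pooled cuts: [7, 20, 24, 41, 46, 53, 61, 67, 78, 86, 97, 103, 119, 128, 133, 153, 172, 174, 181, 190, 203, 206, 216, 226, 232, 233]

Fragment lengths:
  [0,7): 7 bp
  [7,20): 13 bp
  [20,24): 4 bp
  [24,41): 17 bp
  [41,46): 5 bp
  [46,53): 7 bp
  [53,61): 8 bp
  [61,67): 6 bp
  [67,78): 11 bp
  [78,86): 8 bp
  [86,97): 11 bp
  [97,103): 6 bp
  [103,119): 16 bp
  [119,128): 9 bp
  [128,133): 5 bp
  [133,153): 20 bp
  [153,172): 19 bp
  [172,174): 2 bp
  [174,181): 7 bp
  [181,190): 9 bp
  [190,203): 13 bp
  [203,206): 3 bp
  [206,216): 10 bp
  [216,226): 10 bp
  [226,232): 6 bp
  [232,233): 1 bp
  [233,246): 13 bp

[1,2,3,4,5,5,6,6,6,7,7,7,8,8,9,9,10,10,11,11,13,13,13,16,17,19,20]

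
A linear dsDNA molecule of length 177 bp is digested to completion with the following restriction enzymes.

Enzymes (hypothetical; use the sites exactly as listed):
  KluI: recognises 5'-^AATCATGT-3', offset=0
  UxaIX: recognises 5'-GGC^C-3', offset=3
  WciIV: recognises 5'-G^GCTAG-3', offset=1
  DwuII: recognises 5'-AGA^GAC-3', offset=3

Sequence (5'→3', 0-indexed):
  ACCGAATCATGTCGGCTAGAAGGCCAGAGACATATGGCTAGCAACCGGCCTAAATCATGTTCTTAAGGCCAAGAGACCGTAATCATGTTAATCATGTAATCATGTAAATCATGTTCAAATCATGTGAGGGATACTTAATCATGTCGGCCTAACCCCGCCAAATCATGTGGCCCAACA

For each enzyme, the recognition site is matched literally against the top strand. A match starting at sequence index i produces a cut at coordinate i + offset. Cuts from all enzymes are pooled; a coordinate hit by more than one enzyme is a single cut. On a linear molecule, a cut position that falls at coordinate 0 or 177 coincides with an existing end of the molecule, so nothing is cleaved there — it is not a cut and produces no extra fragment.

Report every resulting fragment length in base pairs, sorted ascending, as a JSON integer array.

Site scan:
  KluI AATCATGT/0: at [4, 52, 80, 89, 97, 106, 117, 136, 160] ⇒ [4, 52, 80, 89, 97, 106, 117, 136, 160]
  UxaIX GGCC/3: at [21, 46, 66, 145, 168] ⇒ [24, 49, 69, 148, 171]
  WciIV GGCTAG/1: at [13, 35] ⇒ [14, 36]
  DwuII AGAGAC/3: at [25, 71] ⇒ [28, 74]

All cut coordinates (distinct, sorted): [4, 14, 24, 28, 36, 49, 52, 69, 74, 80, 89, 97, 106, 117, 136, 148, 160, 171]

Fragment lengths:
  [0,4): 4 bp
  [4,14): 10 bp
  [14,24): 10 bp
  [24,28): 4 bp
  [28,36): 8 bp
  [36,49): 13 bp
  [49,52): 3 bp
  [52,69): 17 bp
  [69,74): 5 bp
  [74,80): 6 bp
  [80,89): 9 bp
  [89,97): 8 bp
  [97,106): 9 bp
  [106,117): 11 bp
  [117,136): 19 bp
  [136,148): 12 bp
  [148,160): 12 bp
  [160,171): 11 bp
  [171,177): 6 bp

[3,4,4,5,6,6,8,8,9,9,10,10,11,11,12,12,13,17,19]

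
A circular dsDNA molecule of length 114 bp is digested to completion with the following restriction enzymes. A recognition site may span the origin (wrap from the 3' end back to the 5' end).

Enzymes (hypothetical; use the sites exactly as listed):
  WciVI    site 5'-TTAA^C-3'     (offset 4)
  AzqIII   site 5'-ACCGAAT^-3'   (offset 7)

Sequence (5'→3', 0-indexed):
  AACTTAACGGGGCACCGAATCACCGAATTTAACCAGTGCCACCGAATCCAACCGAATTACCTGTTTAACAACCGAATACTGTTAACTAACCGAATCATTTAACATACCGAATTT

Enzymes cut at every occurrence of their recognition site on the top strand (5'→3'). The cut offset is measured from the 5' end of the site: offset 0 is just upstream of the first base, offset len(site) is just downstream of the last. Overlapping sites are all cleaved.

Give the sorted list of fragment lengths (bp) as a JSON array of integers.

Per-enzyme occurrences:
  WciVI (TTAAC, off=4): starts [3, 28, 64, 81, 98, 112] → cuts [2, 7, 32, 68, 85, 102]
  AzqIII (ACCGAAT, off=7): starts [13, 21, 40, 50, 70, 88, 105] → cuts [20, 28, 47, 57, 77, 95, 112]

Pooled cuts: [2, 7, 20, 28, 32, 47, 57, 68, 77, 85, 95, 102, 112]

Fragment lengths:
  2→7: 5 bp
  7→20: 13 bp
  20→28: 8 bp
  28→32: 4 bp
  32→47: 15 bp
  47→57: 10 bp
  57→68: 11 bp
  68→77: 9 bp
  77→85: 8 bp
  85→95: 10 bp
  95→102: 7 bp
  102→112: 10 bp
  112→2 (wrap): 114-112+2 = 4 bp

[4,4,5,7,8,8,9,10,10,10,11,13,15]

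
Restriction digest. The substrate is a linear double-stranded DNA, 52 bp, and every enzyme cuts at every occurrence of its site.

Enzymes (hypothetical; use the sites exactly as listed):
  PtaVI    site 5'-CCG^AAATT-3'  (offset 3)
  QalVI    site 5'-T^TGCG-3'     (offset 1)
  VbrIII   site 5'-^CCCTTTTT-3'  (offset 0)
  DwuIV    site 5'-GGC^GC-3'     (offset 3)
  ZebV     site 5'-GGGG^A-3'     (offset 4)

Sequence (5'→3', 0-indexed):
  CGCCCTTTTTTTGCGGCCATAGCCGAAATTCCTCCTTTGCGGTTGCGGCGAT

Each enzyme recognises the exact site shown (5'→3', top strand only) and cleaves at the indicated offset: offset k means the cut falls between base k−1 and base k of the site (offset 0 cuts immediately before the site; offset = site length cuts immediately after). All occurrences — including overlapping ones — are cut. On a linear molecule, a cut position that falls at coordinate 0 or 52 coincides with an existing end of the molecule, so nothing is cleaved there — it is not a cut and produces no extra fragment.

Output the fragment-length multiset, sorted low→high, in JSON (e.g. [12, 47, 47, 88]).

Per-enzyme occurrences:
  PtaVI CCGAAATT/3: at [22] ⇒ [25]
  QalVI TTGCG/1: at [10, 36, 42] ⇒ [11, 37, 43]
  VbrIII CCCTTTTT/0: at [2] ⇒ [2]
  DwuIV (GGCGC, off=3): no sites
  ZebV (GGGGA, off=4): no sites

All cut coordinates (distinct, sorted): [2, 11, 25, 37, 43]

Fragment lengths:
  [0,2): 2 bp
  [2,11): 9 bp
  [11,25): 14 bp
  [25,37): 12 bp
  [37,43): 6 bp
  [43,52): 9 bp

[2,6,9,9,12,14]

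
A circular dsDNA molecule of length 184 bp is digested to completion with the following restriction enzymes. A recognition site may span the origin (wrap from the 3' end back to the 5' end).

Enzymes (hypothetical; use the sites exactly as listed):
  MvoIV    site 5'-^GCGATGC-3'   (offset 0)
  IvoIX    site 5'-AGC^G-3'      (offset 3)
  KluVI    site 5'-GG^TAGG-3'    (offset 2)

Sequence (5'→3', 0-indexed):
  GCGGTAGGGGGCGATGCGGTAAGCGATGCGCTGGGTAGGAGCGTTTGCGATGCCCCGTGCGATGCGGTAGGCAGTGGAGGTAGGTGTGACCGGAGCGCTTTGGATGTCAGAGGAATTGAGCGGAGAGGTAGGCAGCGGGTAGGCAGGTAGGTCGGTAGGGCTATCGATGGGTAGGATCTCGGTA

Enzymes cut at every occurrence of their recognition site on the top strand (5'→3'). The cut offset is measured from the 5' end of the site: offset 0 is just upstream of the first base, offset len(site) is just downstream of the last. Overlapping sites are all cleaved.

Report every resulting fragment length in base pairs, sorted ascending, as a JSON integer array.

Per-enzyme occurrences:
  MvoIV GCGATGC/0: at [10, 22, 46, 58] ⇒ [10, 22, 46, 58]
  IvoIX AGCG/3: at [21, 39, 93, 118, 133, 183] ⇒ [2, 24, 42, 96, 121, 136]
  KluVI GGTAGG/2: at [2, 33, 65, 78, 126, 137, 145, 153, 169] ⇒ [4, 35, 67, 80, 128, 139, 147, 155, 171]

Pooled cuts: [2, 4, 10, 22, 24, 35, 42, 46, 58, 67, 80, 96, 121, 128, 136, 139, 147, 155, 171]

Fragments:
  2→4: 2 bp
  4→10: 6 bp
  10→22: 12 bp
  22→24: 2 bp
  24→35: 11 bp
  35→42: 7 bp
  42→46: 4 bp
  46→58: 12 bp
  58→67: 9 bp
  67→80: 13 bp
  80→96: 16 bp
  96→121: 25 bp
  121→128: 7 bp
  128→136: 8 bp
  136→139: 3 bp
  139→147: 8 bp
  147→155: 8 bp
  155→171: 16 bp
  171→2 (wrap): 184-171+2 = 15 bp

[2,2,3,4,6,7,7,8,8,8,9,11,12,12,13,15,16,16,25]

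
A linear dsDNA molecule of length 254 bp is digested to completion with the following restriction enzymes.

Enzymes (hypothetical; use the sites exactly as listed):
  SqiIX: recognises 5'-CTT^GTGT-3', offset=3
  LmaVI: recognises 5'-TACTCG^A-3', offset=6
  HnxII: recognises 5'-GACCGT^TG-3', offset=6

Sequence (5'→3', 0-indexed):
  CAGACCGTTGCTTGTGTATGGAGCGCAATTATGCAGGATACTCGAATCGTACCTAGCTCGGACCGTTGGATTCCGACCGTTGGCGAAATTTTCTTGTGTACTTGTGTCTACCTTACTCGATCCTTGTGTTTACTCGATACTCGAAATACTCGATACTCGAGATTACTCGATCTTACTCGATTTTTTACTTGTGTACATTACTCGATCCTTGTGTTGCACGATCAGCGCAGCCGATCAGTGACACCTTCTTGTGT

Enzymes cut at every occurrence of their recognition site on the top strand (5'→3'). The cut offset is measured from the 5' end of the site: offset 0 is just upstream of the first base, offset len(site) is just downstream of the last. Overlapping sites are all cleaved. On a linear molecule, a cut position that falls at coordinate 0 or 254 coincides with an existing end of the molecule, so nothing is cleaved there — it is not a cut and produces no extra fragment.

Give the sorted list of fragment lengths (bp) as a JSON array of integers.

[4,5,6,6,7,7,8,8,9,10,10,11,11,14,14,15,16,22,31,40]

Site scan:
  SqiIX CTTGTGT/3: at [10, 92, 100, 122, 187, 207, 247] ⇒ [13, 95, 103, 125, 190, 210, 250]
  LmaVI TACTCGA/6: at [38, 113, 130, 137, 146, 153, 163, 173, 198] ⇒ [44, 119, 136, 143, 152, 159, 169, 179, 204]
  HnxII GACCGTTG/6: at [2, 60, 74] ⇒ [8, 66, 80]

Pooled cuts: [8, 13, 44, 66, 80, 95, 103, 119, 125, 136, 143, 152, 159, 169, 179, 190, 204, 210, 250]

Fragment lengths:
  [0,8): 8 bp
  [8,13): 5 bp
  [13,44): 31 bp
  [44,66): 22 bp
  [66,80): 14 bp
  [80,95): 15 bp
  [95,103): 8 bp
  [103,119): 16 bp
  [119,125): 6 bp
  [125,136): 11 bp
  [136,143): 7 bp
  [143,152): 9 bp
  [152,159): 7 bp
  [159,169): 10 bp
  [169,179): 10 bp
  [179,190): 11 bp
  [190,204): 14 bp
  [204,210): 6 bp
  [210,250): 40 bp
  [250,254): 4 bp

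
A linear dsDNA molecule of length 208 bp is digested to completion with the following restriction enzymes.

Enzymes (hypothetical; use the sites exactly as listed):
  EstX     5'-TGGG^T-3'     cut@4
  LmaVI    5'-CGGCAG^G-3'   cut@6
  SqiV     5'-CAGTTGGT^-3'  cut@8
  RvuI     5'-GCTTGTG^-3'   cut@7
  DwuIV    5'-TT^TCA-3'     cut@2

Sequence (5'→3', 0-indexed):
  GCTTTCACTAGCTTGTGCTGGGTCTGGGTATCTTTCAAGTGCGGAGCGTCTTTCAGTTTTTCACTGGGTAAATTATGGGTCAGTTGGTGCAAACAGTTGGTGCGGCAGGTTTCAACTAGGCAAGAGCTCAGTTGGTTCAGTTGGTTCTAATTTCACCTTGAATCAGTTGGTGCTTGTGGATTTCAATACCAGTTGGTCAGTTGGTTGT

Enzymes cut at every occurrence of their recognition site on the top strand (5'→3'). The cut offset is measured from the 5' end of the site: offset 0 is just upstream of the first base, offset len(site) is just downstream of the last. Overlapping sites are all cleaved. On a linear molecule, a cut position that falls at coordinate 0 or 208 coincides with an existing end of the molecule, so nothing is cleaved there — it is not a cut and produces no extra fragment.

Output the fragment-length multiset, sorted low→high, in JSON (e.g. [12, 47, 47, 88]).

[3,3,4,4,5,6,6,7,7,7,8,8,8,9,9,11,13,13,15,18,19,25]

Per-enzyme occurrences:
  EstX (TGGGT, off=4): starts [18, 24, 64, 75] → cuts [22, 28, 68, 79]
  LmaVI (CGGCAGG, off=6): starts [102] → cuts [108]
  SqiV (CAGTTGGT, off=8): starts [80, 93, 128, 137, 163, 189, 197] → cuts [88, 101, 136, 145, 171, 197, 205]
  RvuI (GCTTGTG, off=7): starts [10, 171] → cuts [17, 178]
  DwuIV (TTTCA, off=2): starts [2, 32, 50, 58, 109, 150, 180] → cuts [4, 34, 52, 60, 111, 152, 182]

All cut coordinates (distinct, sorted): [4, 17, 22, 28, 34, 52, 60, 68, 79, 88, 101, 108, 111, 136, 145, 152, 171, 178, 182, 197, 205]

Fragment lengths:
  [0,4): 4 bp
  [4,17): 13 bp
  [17,22): 5 bp
  [22,28): 6 bp
  [28,34): 6 bp
  [34,52): 18 bp
  [52,60): 8 bp
  [60,68): 8 bp
  [68,79): 11 bp
  [79,88): 9 bp
  [88,101): 13 bp
  [101,108): 7 bp
  [108,111): 3 bp
  [111,136): 25 bp
  [136,145): 9 bp
  [145,152): 7 bp
  [152,171): 19 bp
  [171,178): 7 bp
  [178,182): 4 bp
  [182,197): 15 bp
  [197,205): 8 bp
  [205,208): 3 bp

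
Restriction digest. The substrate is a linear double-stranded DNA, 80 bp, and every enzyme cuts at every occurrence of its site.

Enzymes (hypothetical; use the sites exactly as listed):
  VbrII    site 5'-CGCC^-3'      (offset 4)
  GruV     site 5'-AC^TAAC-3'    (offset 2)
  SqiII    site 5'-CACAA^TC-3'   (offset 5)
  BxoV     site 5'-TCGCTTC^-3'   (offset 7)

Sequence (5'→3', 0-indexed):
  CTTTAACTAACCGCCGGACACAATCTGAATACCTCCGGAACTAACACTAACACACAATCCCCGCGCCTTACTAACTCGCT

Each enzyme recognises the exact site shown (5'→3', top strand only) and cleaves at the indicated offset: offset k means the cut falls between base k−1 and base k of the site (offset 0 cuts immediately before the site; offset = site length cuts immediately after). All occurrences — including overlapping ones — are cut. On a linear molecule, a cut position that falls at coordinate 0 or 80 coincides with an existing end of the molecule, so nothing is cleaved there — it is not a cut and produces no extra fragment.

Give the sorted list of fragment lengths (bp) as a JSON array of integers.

[4,6,7,8,8,9,10,10,18]

Per-enzyme occurrences:
  VbrII CGCC/4: at [11, 63] ⇒ [15, 67]
  GruV ACTAAC/2: at [5, 39, 45, 69] ⇒ [7, 41, 47, 71]
  SqiII CACAATC/5: at [18, 52] ⇒ [23, 57]
  BxoV (TCGCTTC, off=7): no sites

Pooled cuts: [7, 15, 23, 41, 47, 57, 67, 71]

Fragments:
  [0,7): 7 bp
  [7,15): 8 bp
  [15,23): 8 bp
  [23,41): 18 bp
  [41,47): 6 bp
  [47,57): 10 bp
  [57,67): 10 bp
  [67,71): 4 bp
  [71,80): 9 bp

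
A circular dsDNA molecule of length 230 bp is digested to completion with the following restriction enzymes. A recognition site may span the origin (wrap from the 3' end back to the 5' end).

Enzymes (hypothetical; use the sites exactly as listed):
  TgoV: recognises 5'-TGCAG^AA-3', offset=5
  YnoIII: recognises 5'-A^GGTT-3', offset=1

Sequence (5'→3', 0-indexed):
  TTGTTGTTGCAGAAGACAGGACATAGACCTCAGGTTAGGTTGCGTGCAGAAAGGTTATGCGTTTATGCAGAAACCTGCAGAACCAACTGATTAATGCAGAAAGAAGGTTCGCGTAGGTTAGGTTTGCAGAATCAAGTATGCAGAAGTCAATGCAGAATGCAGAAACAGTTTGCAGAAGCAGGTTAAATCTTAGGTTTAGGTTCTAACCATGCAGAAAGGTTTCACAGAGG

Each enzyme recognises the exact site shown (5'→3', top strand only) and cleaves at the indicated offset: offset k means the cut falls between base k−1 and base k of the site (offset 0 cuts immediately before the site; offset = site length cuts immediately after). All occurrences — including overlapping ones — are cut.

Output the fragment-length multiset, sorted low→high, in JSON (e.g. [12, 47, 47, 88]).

[3,3,5,5,5,6,6,7,9,10,10,11,12,12,12,13,14,14,16,18,19,20]

Site scan:
  TgoV (TGCAGAA, off=5): starts [7, 44, 65, 75, 94, 124, 138, 150, 157, 170, 209] → cuts [12, 49, 70, 80, 99, 129, 143, 155, 162, 175, 214]
  YnoIII (AGGTT, off=1): starts [31, 36, 51, 104, 114, 119, 179, 191, 197, 216, 227] → cuts [32, 37, 52, 105, 115, 120, 180, 192, 198, 217, 228]

Pooled cuts: [12, 32, 37, 49, 52, 70, 80, 99, 105, 115, 120, 129, 143, 155, 162, 175, 180, 192, 198, 214, 217, 228]

Fragments:
  12→32: 20 bp
  32→37: 5 bp
  37→49: 12 bp
  49→52: 3 bp
  52→70: 18 bp
  70→80: 10 bp
  80→99: 19 bp
  99→105: 6 bp
  105→115: 10 bp
  115→120: 5 bp
  120→129: 9 bp
  129→143: 14 bp
  143→155: 12 bp
  155→162: 7 bp
  162→175: 13 bp
  175→180: 5 bp
  180→192: 12 bp
  192→198: 6 bp
  198→214: 16 bp
  214→217: 3 bp
  217→228: 11 bp
  228→12 (wrap): 230-228+12 = 14 bp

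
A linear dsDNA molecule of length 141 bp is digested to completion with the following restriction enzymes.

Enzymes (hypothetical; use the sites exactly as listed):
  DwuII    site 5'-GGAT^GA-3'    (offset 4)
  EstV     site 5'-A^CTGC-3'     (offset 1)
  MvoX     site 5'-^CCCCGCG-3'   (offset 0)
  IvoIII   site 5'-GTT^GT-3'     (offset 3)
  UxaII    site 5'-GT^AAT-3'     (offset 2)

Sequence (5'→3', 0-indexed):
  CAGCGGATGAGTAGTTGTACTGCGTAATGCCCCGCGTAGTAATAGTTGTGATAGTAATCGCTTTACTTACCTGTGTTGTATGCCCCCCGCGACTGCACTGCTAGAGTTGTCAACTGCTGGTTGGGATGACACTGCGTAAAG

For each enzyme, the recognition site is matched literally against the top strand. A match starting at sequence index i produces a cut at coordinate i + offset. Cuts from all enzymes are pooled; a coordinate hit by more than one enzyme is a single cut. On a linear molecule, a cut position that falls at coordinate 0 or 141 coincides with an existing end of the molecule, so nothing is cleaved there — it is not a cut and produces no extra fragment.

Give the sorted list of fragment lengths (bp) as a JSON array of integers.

Per-enzyme occurrences:
  DwuII (GGATGA, off=4): starts [4, 123] → cuts [8, 127]
  EstV (ACTGC, off=1): starts [18, 91, 96, 112, 130] → cuts [19, 92, 97, 113, 131]
  MvoX (CCCCGCG, off=0): starts [29, 84] → cuts [29, 84]
  IvoIII (GTTGT, off=3): starts [13, 44, 74, 105] → cuts [16, 47, 77, 108]
  UxaII (GTAAT, off=2): starts [23, 38, 53] → cuts [25, 40, 55]

All cut coordinates (distinct, sorted): [8, 16, 19, 25, 29, 40, 47, 55, 77, 84, 92, 97, 108, 113, 127, 131]

Fragment lengths:
  [0,8): 8 bp
  [8,16): 8 bp
  [16,19): 3 bp
  [19,25): 6 bp
  [25,29): 4 bp
  [29,40): 11 bp
  [40,47): 7 bp
  [47,55): 8 bp
  [55,77): 22 bp
  [77,84): 7 bp
  [84,92): 8 bp
  [92,97): 5 bp
  [97,108): 11 bp
  [108,113): 5 bp
  [113,127): 14 bp
  [127,131): 4 bp
  [131,141): 10 bp

[3,4,4,5,5,6,7,7,8,8,8,8,10,11,11,14,22]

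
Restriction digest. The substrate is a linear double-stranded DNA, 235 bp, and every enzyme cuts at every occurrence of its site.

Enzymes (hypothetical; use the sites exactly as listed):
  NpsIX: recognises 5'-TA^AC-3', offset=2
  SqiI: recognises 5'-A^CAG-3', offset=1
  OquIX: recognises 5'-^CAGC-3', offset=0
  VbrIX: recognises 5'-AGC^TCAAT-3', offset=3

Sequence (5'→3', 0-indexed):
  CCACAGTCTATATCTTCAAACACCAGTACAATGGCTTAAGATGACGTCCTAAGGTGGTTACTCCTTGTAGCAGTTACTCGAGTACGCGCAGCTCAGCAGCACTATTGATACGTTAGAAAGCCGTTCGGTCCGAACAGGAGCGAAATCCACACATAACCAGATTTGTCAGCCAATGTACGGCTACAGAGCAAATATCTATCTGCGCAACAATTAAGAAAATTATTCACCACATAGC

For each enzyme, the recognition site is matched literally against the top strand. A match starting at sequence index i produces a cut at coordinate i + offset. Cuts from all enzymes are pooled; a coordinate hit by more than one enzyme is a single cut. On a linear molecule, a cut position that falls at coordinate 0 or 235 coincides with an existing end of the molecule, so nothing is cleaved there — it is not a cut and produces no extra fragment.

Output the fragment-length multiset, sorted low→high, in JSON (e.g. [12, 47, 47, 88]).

[3,3,5,11,17,21,38,52,85]

Scan for sites:
  NpsIX TAAC/2: at [153] ⇒ [155]
  SqiI ACAG/1: at [2, 133, 182] ⇒ [3, 134, 183]
  OquIX CAGC/0: at [88, 93, 96, 166] ⇒ [88, 93, 96, 166]
  VbrIX (AGCTCAAT, off=3): no sites

Pooled cuts: [3, 88, 93, 96, 134, 155, 166, 183]

Fragment lengths:
  [0,3): 3 bp
  [3,88): 85 bp
  [88,93): 5 bp
  [93,96): 3 bp
  [96,134): 38 bp
  [134,155): 21 bp
  [155,166): 11 bp
  [166,183): 17 bp
  [183,235): 52 bp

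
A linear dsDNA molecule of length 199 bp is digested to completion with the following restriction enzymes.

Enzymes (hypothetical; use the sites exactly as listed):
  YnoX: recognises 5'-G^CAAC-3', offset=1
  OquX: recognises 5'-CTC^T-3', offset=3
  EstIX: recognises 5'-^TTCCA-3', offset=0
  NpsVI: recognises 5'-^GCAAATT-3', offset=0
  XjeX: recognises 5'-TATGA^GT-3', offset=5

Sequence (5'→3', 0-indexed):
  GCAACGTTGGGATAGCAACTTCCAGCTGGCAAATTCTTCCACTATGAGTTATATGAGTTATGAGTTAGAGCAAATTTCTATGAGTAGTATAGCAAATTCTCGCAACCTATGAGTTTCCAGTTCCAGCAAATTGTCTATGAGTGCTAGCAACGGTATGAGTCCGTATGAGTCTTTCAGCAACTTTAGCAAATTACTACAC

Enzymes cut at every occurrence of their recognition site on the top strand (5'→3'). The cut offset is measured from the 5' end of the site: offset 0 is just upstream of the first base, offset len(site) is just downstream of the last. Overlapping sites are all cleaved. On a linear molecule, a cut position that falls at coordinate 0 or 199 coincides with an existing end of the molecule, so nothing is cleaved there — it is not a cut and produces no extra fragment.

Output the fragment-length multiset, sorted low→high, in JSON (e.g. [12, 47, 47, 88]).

[1,2,4,5,6,6,7,7,8,8,8,9,9,9,10,10,11,11,11,14,14,14,15]

Site scan:
  YnoX GCAAC/1: at [0, 14, 101, 146, 176] ⇒ [1, 15, 102, 147, 177]
  OquX (CTCT, off=3): no sites
  EstIX TTCCA/0: at [19, 36, 114, 120] ⇒ [19, 36, 114, 120]
  NpsVI GCAAATT/0: at [28, 69, 91, 125, 185] ⇒ [28, 69, 91, 125, 185]
  XjeX TATGAGT/5: at [42, 51, 58, 78, 107, 135, 153, 163] ⇒ [47, 56, 63, 83, 112, 140, 158, 168]

Pooled cuts: [1, 15, 19, 28, 36, 47, 56, 63, 69, 83, 91, 102, 112, 114, 120, 125, 140, 147, 158, 168, 177, 185]

Fragment lengths:
  [0,1): 1 bp
  [1,15): 14 bp
  [15,19): 4 bp
  [19,28): 9 bp
  [28,36): 8 bp
  [36,47): 11 bp
  [47,56): 9 bp
  [56,63): 7 bp
  [63,69): 6 bp
  [69,83): 14 bp
  [83,91): 8 bp
  [91,102): 11 bp
  [102,112): 10 bp
  [112,114): 2 bp
  [114,120): 6 bp
  [120,125): 5 bp
  [125,140): 15 bp
  [140,147): 7 bp
  [147,158): 11 bp
  [158,168): 10 bp
  [168,177): 9 bp
  [177,185): 8 bp
  [185,199): 14 bp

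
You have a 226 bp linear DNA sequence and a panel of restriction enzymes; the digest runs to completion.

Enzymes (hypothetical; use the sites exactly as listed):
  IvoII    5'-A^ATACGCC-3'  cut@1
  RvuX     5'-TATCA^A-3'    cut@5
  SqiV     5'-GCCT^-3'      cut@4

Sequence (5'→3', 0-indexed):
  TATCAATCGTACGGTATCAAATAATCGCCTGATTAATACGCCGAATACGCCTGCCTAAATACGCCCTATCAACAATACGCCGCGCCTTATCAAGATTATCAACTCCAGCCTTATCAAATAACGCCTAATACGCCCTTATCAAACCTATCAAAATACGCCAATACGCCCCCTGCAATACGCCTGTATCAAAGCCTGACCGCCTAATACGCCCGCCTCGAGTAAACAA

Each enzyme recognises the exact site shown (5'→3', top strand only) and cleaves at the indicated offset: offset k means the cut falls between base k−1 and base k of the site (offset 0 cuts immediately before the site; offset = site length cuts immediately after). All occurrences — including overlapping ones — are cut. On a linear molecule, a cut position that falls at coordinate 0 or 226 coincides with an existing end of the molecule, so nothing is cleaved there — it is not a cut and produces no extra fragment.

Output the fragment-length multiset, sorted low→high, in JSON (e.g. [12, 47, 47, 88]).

Site scan:
  IvoII (AATACGCC, off=1): starts [34, 43, 57, 73, 126, 151, 159, 173, 202] → cuts [35, 44, 58, 74, 127, 152, 160, 174, 203]
  RvuX (TATCAA, off=5): starts [0, 14, 66, 87, 96, 111, 136, 145, 183] → cuts [5, 19, 71, 92, 101, 116, 141, 150, 188]
  SqiV (GCCT, off=4): starts [26, 48, 52, 83, 107, 122, 178, 190, 198, 211] → cuts [30, 52, 56, 87, 111, 126, 182, 194, 202, 215]

All cut coordinates (distinct, sorted): [5, 19, 30, 35, 44, 52, 56, 58, 71, 74, 87, 92, 101, 111, 116, 126, 127, 141, 150, 152, 160, 174, 182, 188, 194, 202, 203, 215]

Fragments:
  [0,5): 5 bp
  [5,19): 14 bp
  [19,30): 11 bp
  [30,35): 5 bp
  [35,44): 9 bp
  [44,52): 8 bp
  [52,56): 4 bp
  [56,58): 2 bp
  [58,71): 13 bp
  [71,74): 3 bp
  [74,87): 13 bp
  [87,92): 5 bp
  [92,101): 9 bp
  [101,111): 10 bp
  [111,116): 5 bp
  [116,126): 10 bp
  [126,127): 1 bp
  [127,141): 14 bp
  [141,150): 9 bp
  [150,152): 2 bp
  [152,160): 8 bp
  [160,174): 14 bp
  [174,182): 8 bp
  [182,188): 6 bp
  [188,194): 6 bp
  [194,202): 8 bp
  [202,203): 1 bp
  [203,215): 12 bp
  [215,226): 11 bp

[1,1,2,2,3,4,5,5,5,5,6,6,8,8,8,8,9,9,9,10,10,11,11,12,13,13,14,14,14]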